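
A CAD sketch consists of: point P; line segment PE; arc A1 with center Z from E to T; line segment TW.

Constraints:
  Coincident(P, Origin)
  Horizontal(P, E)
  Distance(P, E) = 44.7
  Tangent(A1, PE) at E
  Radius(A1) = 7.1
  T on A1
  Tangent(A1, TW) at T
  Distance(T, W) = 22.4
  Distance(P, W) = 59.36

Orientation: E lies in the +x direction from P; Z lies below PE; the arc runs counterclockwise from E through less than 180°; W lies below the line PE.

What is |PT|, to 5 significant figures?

40.388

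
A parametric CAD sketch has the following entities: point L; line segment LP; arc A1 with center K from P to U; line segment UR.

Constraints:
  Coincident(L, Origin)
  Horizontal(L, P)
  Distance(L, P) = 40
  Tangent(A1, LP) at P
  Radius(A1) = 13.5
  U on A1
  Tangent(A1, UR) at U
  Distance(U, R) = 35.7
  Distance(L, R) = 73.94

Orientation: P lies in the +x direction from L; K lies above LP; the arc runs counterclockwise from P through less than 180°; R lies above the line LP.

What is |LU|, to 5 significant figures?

54.896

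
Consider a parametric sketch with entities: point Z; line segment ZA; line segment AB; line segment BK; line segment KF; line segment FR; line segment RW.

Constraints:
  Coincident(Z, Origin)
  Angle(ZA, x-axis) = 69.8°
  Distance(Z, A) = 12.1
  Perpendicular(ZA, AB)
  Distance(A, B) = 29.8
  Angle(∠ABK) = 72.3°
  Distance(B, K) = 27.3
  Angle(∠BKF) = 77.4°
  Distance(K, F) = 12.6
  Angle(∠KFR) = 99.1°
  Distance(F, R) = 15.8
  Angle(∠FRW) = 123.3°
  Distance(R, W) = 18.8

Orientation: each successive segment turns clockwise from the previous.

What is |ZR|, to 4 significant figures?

17.84

Z is at the origin; ZA runs at 69.8° with length 12.1, so A = (4.178, 11.36). ZA is perpendicular to AB, so AB runs at -20.20°; with |AB| = 29.8, B = (32.15, 1.066). ∠ABK = 72.3° gives BK at -127.9° from the x-axis; with |BK| = 27.3, K = (15.38, -20.48). ∠BKF = 77.4° gives KF at 129.5° from the x-axis; with |KF| = 12.6, F = (7.361, -10.75). ∠KFR = 99.1° gives FR at 48.60° from the x-axis; with |FR| = 15.8, R = (17.81, 1.098). Then |ZR| = |R − Z| = 17.84.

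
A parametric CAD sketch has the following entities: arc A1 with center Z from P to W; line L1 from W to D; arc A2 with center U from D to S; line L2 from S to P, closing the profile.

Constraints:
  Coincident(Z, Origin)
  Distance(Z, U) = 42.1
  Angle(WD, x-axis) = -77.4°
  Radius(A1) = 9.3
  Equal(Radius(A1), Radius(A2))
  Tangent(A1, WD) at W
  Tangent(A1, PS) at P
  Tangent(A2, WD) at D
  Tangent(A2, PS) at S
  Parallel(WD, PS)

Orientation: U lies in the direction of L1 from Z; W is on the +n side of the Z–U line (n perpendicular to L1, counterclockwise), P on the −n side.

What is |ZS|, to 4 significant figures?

43.11

The slot axis is L1's direction at -77.4°, so u = (cos -77.4°, sin -77.4°) = (0.2181, -0.9759) and n = (−sin -77.4°, cos -77.4°) = (0.9759, 0.2181). Z is at the origin and U lies 42.1 along u from Z, so U = 42.1·u = (9.184, -41.09). Tangency of A1 to both parallel lines with radius 9.3 puts W and P at Z ± 9.3·n: W = (9.076, 2.029), P = (-9.076, -2.029). Equal radii place D and S the same way about U: D = U + 9.3·n = (18.26, -39.06), S = U − 9.3·n = (0.1078, -43.11). Then |ZS| = |S − Z| = 43.11.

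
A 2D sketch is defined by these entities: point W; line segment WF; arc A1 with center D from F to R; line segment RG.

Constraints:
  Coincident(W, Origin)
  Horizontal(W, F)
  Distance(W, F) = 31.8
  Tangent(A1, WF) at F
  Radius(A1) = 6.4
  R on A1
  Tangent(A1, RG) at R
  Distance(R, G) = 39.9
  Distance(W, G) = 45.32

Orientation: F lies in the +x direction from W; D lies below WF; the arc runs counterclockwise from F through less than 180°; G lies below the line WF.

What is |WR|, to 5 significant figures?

26.066

W is at the origin; W and F share the same y with |WF| = 31.8 and F on the +x side, so F = (31.800, 0.0000). Tangency of A1 to WF means the radius DF is perpendicular to WF, so D = F + (0, -6.4) = (31.800, -6.4000). Since DR ⟂ RG (tangency), |DG| = √(6.4² + 39.9²) = 40.410 regardless of where R sits on A1. So G lies on both circle(W, 45.32) and circle(D, 40.410); the below-WF intersection is G = (14.522, -42.930). R is the foot of the tangent from G: R = (25.654, -4.6145).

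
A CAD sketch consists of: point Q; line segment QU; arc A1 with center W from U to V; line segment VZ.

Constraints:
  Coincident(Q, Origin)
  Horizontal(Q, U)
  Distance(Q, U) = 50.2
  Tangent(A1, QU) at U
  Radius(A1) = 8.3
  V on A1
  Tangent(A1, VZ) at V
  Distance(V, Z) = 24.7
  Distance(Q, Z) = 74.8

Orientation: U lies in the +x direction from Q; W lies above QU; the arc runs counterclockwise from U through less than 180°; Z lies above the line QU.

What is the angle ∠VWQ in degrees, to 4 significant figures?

137.2°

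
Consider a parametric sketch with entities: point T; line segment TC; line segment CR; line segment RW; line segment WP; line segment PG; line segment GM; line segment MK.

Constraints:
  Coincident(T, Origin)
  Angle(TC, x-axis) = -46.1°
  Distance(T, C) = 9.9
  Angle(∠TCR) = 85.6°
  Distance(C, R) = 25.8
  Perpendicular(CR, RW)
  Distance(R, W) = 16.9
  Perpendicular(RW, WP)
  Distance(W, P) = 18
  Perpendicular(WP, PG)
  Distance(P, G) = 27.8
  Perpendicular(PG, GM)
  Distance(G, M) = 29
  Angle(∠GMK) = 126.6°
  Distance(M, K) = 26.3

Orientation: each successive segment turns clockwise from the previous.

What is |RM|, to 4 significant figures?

15.49

T is at the origin; TC runs at -46.1° with length 9.9, so C = (6.865, -7.133). ∠TCR = 85.6° gives CR at -140.5° from the x-axis; with |CR| = 25.8, R = (-13.04, -23.54). The perpendicularity gives RW at right angles to CR, so RW runs at 129.5°; with |RW| = 16.9, W = (-23.79, -10.50). RW is perpendicular to WP, so WP runs at 39.50°; with |WP| = 18.0, P = (-9.904, 0.9456). WP is perpendicular to PG, so PG runs at -50.50°; with |PG| = 27.8, G = (7.779, -20.51). PG is perpendicular to GM, so GM runs at -140.5°; with |GM| = 29.0, M = (-14.60, -38.95). Then |RM| = |M − R| = 15.49.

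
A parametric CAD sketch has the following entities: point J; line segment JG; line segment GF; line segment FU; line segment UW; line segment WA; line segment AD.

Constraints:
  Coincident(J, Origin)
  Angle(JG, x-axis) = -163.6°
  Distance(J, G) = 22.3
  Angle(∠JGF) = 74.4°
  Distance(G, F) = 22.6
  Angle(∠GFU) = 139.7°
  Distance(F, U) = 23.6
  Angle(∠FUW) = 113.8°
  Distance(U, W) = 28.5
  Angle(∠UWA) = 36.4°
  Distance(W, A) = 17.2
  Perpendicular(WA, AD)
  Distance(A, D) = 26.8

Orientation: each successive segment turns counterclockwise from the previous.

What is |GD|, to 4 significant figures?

54.66

J is at the origin; JG runs at -163.6° with length 22.3, so G = (-21.39, -6.296). ∠JGF = 74.4° gives GF at -58.00° from the x-axis; with |GF| = 22.6, F = (-9.417, -25.46). ∠GFU = 139.7° gives FU at -17.70° from the x-axis; with |FU| = 23.6, U = (13.07, -32.64). ∠FUW = 113.8° gives UW at 48.50° from the x-axis; with |UW| = 28.5, W = (31.95, -11.29). ∠UWA = 36.4° gives WA at -167.9° from the x-axis; with |WA| = 17.2, A = (15.13, -14.90). WA ⟂ AD, so AD runs at -77.90°; with |AD| = 26.8, D = (20.75, -41.10). Then |GD| = |D − G| = 54.66.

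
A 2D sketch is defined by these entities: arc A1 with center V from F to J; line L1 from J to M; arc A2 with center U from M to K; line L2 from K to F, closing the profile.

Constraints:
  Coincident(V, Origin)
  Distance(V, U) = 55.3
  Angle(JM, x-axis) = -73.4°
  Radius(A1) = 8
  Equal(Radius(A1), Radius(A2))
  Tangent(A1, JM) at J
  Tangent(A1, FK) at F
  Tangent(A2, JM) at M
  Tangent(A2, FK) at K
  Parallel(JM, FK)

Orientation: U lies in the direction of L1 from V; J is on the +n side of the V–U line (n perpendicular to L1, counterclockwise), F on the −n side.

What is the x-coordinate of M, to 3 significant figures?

23.5

The slot axis is L1's direction at -73.4°, so u = (cos -73.4°, sin -73.4°) = (0.286, -0.958) and n = (−sin -73.4°, cos -73.4°) = (0.958, 0.286). V is at the origin and U lies 55.3 along u from V, so U = 55.3·u = (15.8, -53.0). Tangency of A1 to both parallel lines with radius 8.0 puts J and F at V ± 8.0·n: J = (7.67, 2.29), F = (-7.67, -2.29). Equal radii place M and K the same way about U: M = U + 8.0·n = (23.5, -50.7), K = U − 8.0·n = (8.13, -55.3). So M.x = 23.5.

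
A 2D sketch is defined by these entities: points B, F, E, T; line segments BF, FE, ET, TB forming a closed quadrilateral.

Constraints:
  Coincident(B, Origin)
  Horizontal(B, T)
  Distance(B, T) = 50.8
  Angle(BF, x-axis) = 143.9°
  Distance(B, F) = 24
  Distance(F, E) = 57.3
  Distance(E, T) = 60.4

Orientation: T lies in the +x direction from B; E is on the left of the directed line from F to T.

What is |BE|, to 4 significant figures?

57.84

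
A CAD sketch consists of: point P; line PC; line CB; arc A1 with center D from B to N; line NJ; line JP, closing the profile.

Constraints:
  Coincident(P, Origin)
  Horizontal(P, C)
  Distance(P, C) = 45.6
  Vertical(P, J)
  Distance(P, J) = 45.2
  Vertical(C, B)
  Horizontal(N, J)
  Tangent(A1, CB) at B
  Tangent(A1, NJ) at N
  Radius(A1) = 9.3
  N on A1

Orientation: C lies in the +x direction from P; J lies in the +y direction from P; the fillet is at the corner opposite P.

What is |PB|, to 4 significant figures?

58.04

The virtual corner opposite P is at (45.60, 45.20). Tangency of A1 to CB means the radius DB is perpendicular to CB and since A1 is tangent to NJ there, DN ⟂ NJ, with radius 9.3, so the center D sits 9.3 in from both sides at D = (36.30, 35.90). That places the tangent points at B = (45.60, 35.90) on CB and N = (36.30, 45.20) on NJ. Then |PB| = |B − P| = 58.04.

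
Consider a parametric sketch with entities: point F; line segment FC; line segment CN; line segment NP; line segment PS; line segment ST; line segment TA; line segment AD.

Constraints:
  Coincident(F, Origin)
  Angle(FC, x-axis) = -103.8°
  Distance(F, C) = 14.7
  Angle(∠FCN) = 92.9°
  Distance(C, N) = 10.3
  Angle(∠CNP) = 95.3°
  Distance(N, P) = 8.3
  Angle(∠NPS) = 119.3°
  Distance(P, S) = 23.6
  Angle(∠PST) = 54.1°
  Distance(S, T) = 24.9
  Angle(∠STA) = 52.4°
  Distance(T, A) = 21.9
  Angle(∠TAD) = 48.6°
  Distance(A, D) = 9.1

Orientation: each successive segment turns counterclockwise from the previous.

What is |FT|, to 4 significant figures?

19.25

F is at the origin; FC runs at -103.8° with length 14.7, so C = (-3.506, -14.28). ∠FCN = 92.9° gives CN at -16.70° from the x-axis; with |CN| = 10.3, N = (6.359, -17.24). ∠CNP = 95.3° gives NP at 68.00° from the x-axis; with |NP| = 8.3, P = (9.468, -9.540). ∠NPS = 119.3° gives PS at 128.7° from the x-axis; with |PS| = 23.6, S = (-5.287, 8.878). ∠PST = 54.1° gives ST at -105.4° from the x-axis; with |ST| = 24.9, T = (-11.90, -15.13). Then |FT| = |T − F| = 19.25.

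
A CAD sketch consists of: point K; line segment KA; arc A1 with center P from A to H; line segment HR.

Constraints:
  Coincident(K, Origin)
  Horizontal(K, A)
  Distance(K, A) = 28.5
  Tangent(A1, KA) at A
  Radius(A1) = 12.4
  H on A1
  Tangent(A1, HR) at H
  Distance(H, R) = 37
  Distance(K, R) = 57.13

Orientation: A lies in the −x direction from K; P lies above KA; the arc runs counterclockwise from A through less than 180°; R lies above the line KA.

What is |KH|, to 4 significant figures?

22.48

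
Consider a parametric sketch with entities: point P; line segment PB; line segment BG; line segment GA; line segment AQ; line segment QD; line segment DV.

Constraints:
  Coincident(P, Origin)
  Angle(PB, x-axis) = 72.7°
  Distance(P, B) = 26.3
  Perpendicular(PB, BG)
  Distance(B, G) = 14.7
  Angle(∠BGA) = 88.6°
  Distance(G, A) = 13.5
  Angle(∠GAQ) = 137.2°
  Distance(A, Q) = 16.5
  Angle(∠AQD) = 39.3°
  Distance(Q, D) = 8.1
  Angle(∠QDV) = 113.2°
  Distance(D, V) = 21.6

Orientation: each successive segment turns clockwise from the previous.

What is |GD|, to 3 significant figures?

20.5

P is at the origin; PB runs at 72.7° with length 26.3, so B = (7.82, 25.1). PB is perpendicular to BG, so BG runs at -17.3°; with |BG| = 14.7, G = (21.9, 20.7). ∠BGA = 88.6° gives GA at -109° from the x-axis; with |GA| = 13.5, A = (17.5, 7.95). ∠GAQ = 137.2° gives AQ at -152° from the x-axis; with |AQ| = 16.5, Q = (3.03, 0.0783). ∠AQD = 39.3° gives QD at 67.8° from the x-axis; with |QD| = 8.1, D = (6.09, 7.58). Then |GD| = |D − G| = 20.5.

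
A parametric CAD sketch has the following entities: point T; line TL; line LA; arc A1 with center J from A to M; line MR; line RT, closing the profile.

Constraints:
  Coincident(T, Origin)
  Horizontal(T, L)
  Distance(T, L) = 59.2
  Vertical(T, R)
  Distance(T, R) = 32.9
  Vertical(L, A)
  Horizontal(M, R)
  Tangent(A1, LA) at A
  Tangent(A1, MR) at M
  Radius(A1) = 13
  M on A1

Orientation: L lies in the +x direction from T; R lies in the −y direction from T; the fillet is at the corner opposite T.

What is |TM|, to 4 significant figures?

56.72

The virtual corner opposite T is at (59.20, -32.90). A1 meets LA tangentially, so JA is at right angles to LA and the tangent condition forces JM to be normal to MR, with radius 13.0, so the center J sits 13.0 in from both sides at J = (46.20, -19.90). That places the tangent points at A = (59.20, -19.90) on LA and M = (46.20, -32.90) on MR. Then |TM| = |M − T| = 56.72.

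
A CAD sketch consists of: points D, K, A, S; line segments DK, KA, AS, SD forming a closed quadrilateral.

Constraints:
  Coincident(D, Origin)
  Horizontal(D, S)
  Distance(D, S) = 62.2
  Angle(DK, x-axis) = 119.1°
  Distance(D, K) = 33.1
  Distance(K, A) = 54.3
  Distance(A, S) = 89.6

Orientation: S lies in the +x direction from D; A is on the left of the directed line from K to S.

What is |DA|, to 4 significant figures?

75.93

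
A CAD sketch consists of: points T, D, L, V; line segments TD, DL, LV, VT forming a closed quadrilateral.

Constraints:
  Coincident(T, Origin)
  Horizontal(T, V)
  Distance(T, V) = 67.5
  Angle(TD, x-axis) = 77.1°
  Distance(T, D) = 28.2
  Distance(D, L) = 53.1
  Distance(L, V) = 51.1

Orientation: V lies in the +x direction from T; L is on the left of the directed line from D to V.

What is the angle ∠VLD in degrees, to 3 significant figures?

80.1°

Checks: |DL| = 53.10 ✓; |LV| = 51.10 ✓.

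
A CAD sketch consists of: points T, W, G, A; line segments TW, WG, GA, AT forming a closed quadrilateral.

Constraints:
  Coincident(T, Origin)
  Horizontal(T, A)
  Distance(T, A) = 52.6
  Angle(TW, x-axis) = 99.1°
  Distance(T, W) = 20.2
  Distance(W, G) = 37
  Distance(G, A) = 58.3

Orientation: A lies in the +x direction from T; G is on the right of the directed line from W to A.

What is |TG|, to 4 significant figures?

17.34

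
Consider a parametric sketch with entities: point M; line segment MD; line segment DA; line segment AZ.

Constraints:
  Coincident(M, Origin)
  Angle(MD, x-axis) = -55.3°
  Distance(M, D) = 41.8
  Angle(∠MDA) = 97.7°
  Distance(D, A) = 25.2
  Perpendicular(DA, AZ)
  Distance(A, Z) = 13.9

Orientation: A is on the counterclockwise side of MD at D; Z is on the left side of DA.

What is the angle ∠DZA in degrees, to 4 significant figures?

61.12°

M is at the origin; MD runs at -55.3° with length 41.8, so D = 41.8·(cos -55.3°, sin -55.3°) = (23.80, -34.37). ∠MDA = 97.7°, so DA runs at -55.3° + (180° − 97.7°) = 27.00° from the x-axis; with |DA| = 25.2, A = D + 25.2·(cos 27.00°, sin 27.00°) = (46.25, -22.93). The perpendicularity gives AZ at right angles to DA; with |AZ| = 13.9 on the left of DA, Z = A + 13.9·(-0.4540, 0.8910) = (39.94, -10.54). Then cos ∠DZA = ZD·ZA / (|ZD||ZA|), giving 61.12°.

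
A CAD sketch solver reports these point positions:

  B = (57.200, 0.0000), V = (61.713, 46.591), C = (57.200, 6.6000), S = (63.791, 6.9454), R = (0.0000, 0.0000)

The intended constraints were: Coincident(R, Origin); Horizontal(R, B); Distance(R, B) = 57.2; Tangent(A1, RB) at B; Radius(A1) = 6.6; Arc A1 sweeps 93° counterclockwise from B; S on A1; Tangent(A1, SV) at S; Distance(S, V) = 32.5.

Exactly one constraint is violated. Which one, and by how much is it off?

Distance(S, V) = 32.5 — off by 7.20.

R = (0.00, 0.00) ✓; R.y = 0.00, B.y = 0.00 ✓; |RB| = 57.20 ✓; ∠(CB, BR) = 90.00° ✓; |CB| = 6.600 ✓; bearing(C→S) − bearing(C→B) = 93.00° ✓; |CS| = 6.600 ✓; ∠(CS, SV) = 90.00° ✓; |SV| = 39.70 ✗.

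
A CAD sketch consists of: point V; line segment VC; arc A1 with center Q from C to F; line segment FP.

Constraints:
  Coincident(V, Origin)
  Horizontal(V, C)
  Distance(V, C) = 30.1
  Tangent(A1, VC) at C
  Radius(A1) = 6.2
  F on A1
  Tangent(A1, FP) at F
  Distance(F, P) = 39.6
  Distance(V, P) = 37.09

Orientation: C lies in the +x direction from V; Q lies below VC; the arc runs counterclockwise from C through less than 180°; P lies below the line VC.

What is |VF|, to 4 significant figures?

24.98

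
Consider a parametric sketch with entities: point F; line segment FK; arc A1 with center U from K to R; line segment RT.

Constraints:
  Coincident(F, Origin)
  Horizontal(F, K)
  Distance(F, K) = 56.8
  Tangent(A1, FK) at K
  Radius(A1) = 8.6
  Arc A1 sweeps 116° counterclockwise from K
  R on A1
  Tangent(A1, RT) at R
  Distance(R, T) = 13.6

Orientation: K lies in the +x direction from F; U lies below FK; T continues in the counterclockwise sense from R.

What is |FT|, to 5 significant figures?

60.278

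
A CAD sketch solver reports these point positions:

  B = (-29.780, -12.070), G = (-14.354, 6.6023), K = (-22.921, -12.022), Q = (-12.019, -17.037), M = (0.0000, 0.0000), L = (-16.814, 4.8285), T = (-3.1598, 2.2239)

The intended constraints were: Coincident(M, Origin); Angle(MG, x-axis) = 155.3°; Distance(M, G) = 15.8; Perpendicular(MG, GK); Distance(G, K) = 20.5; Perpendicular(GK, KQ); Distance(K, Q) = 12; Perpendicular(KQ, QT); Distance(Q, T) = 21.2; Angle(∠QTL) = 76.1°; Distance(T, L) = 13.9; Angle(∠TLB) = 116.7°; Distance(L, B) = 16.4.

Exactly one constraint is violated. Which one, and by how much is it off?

Distance(L, B) = 16.4 — off by 4.90.

M = (0.00, 0.00) ✓; MG at 155.3° ✓; |MG| = 15.80 ✓; ∠(MG, GK) = 90.00° ✓; |GK| = 20.50 ✓; ∠(GK, KQ) = 90.00° ✓; |KQ| = 12.00 ✓; ∠(KQ, QT) = 90.00° ✓; |QT| = 21.20 ✓; ∠QTL = 76.10° ✓; |TL| = 13.90 ✓; ∠TLB = 116.7° ✓; |LB| = 21.30 ✗.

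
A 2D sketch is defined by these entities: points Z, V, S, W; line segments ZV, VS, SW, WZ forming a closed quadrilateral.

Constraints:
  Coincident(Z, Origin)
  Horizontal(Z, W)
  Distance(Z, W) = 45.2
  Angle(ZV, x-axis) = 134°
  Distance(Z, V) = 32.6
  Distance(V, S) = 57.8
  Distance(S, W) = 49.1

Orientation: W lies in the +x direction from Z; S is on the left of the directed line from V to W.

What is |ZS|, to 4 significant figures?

55.69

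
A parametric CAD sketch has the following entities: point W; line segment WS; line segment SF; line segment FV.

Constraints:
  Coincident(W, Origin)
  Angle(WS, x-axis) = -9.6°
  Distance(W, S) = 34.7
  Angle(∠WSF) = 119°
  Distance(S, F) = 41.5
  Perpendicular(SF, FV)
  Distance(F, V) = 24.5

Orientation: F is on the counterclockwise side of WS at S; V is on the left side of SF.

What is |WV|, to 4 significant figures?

58.62

W is at the origin; WS runs at -9.6° with length 34.7, so S = 34.7·(cos -9.6°, sin -9.6°) = (34.21, -5.787). ∠WSF = 119.0°, so SF runs at -9.6° + (180° − 119.0°) = 51.40° from the x-axis; with |SF| = 41.5, F = S + 41.5·(cos 51.40°, sin 51.40°) = (60.11, 26.65). SF ⟂ FV; with |FV| = 24.5 on the left of SF, V = F + 24.5·(-0.7815, 0.6239) = (40.96, 41.93). Then |WV| = |V − W| = 58.62.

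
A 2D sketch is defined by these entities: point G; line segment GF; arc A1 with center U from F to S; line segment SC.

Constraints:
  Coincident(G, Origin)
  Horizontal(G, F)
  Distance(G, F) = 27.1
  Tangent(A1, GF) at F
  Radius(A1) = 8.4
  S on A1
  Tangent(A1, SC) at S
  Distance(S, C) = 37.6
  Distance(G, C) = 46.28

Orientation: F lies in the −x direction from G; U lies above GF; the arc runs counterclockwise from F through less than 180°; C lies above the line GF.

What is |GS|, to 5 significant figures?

20.110

Checks: G = (0.00, 0.00) ✓; |US| = 8.400 ✓; ∠(US, SC) = 90.00° ✓; |SC| = 37.60 ✓; |GC| = 46.28 ✓.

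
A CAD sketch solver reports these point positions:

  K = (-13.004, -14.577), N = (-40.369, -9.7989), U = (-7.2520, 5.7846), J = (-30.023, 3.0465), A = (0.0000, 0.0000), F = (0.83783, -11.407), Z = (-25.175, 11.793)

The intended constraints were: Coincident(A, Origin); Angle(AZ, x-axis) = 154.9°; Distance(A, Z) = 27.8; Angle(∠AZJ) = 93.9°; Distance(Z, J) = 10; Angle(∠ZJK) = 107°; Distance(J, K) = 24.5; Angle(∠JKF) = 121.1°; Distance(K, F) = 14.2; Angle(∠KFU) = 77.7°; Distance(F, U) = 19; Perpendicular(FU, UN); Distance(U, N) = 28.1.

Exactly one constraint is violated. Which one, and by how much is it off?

Distance(U, N) = 28.1 — off by 8.50.

A = (0.00, 0.00) ✓; AZ at 154.9° ✓; |AZ| = 27.80 ✓; ∠AZJ = 93.90° ✓; |ZJ| = 10.00 ✓; ∠ZJK = 107.0° ✓; |JK| = 24.50 ✓; ∠JKF = 121.1° ✓; |KF| = 14.20 ✓; ∠KFU = 77.70° ✓; |FU| = 19.00 ✓; ∠(FU, UN) = 90.00° ✓; |UN| = 36.60 ✗.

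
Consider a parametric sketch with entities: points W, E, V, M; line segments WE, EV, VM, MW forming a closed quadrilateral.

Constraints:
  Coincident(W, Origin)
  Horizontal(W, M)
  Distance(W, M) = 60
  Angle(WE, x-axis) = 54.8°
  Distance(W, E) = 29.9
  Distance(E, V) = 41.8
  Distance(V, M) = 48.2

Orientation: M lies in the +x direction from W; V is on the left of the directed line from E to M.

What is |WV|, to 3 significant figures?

70.5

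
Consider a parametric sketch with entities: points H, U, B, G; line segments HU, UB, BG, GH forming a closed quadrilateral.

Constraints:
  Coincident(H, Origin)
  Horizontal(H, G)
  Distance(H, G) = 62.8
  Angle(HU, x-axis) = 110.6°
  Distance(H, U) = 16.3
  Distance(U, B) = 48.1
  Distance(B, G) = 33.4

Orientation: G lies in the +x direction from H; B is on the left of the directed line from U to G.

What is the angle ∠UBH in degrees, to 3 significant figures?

19.4°

Checks: |UB| = 48.10 ✓; |BG| = 33.40 ✓.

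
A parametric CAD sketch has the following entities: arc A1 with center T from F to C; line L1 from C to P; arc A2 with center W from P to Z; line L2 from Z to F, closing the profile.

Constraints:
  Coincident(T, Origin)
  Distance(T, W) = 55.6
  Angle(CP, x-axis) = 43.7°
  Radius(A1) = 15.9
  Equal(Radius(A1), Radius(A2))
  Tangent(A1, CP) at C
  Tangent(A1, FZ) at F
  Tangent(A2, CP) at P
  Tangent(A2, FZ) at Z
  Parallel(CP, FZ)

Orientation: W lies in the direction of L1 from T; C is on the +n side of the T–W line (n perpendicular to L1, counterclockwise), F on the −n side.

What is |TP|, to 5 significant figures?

57.829

The slot axis is L1's direction at 43.7°, so u = (cos 43.7°, sin 43.7°) = (0.72297, 0.69088) and n = (−sin 43.7°, cos 43.7°) = (-0.69088, 0.72297). T is at the origin and W lies 55.6 along u from T, so W = 55.6·u = (40.197, 38.413). Tangency of A1 to both parallel lines with radius 15.9 puts C and F at T ± 15.9·n: C = (-10.985, 11.495), F = (10.985, -11.495). Equal radii place P and Z the same way about W: P = W + 15.9·n = (29.212, 49.908), Z = W − 15.9·n = (51.182, 26.918). Then |TP| = |P − T| = 57.829.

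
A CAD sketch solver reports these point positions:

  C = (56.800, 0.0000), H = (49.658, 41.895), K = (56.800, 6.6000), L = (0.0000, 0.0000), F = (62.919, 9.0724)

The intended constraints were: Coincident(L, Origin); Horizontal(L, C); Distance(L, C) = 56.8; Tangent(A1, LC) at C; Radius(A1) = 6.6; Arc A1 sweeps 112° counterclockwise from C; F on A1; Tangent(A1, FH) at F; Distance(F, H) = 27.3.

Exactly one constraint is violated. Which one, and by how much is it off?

Distance(F, H) = 27.3 — off by 8.10.

L = (0.00, 0.00) ✓; L.y = 0.00, C.y = 0.00 ✓; |LC| = 56.80 ✓; ∠(KC, CL) = 90.00° ✓; |KC| = 6.600 ✓; bearing(K→F) − bearing(K→C) = 112.0° ✓; |KF| = 6.600 ✓; ∠(KF, FH) = 90.00° ✓; |FH| = 35.40 ✗.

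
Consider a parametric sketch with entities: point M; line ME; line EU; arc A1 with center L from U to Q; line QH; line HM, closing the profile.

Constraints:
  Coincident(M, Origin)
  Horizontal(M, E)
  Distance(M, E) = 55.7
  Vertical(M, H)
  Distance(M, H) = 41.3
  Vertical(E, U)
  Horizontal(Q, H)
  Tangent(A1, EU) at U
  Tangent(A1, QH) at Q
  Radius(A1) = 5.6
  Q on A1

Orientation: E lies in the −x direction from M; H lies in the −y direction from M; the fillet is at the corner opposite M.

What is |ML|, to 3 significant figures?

61.5

M is at the origin; M and E share the same y with |ME| = 55.7 and E on the −x side, so E = (-55.7, 0.00). M and H share the same x with |MH| = 41.3 and H on the −y side, so H = (0.00, -41.3). The virtual corner opposite M is at (-55.7, -41.3). A1 meets EU tangentially, so LU is at right angles to EU and tangency of A1 to QH means the radius LQ is perpendicular to QH, with radius 5.6, so the center L sits 5.6 in from both sides at L = (-50.1, -35.7). Then |ML| = |L − M| = 61.5.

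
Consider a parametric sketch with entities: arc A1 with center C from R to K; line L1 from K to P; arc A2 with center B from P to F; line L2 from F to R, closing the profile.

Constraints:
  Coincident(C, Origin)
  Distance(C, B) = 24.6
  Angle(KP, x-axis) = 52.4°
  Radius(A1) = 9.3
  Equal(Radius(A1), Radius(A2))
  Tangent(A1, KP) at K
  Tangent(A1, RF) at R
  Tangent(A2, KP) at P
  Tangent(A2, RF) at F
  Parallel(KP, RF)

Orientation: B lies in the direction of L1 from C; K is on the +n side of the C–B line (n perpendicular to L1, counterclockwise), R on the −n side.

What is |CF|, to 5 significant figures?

26.299

The slot axis is L1's direction at 52.4°, so u = (cos 52.4°, sin 52.4°) = (0.61015, 0.79229) and n = (−sin 52.4°, cos 52.4°) = (-0.79229, 0.61015). C is at the origin and B lies 24.6 along u from C, so B = 24.6·u = (15.010, 19.490). Tangency of A1 to both parallel lines with radius 9.3 puts K and R at C ± 9.3·n: K = (-7.3683, 5.6744), R = (7.3683, -5.6744). Equal radii place P and F the same way about B: P = B + 9.3·n = (7.6413, 25.165), F = B − 9.3·n = (22.378, 13.816). Then |CF| = |F − C| = 26.299.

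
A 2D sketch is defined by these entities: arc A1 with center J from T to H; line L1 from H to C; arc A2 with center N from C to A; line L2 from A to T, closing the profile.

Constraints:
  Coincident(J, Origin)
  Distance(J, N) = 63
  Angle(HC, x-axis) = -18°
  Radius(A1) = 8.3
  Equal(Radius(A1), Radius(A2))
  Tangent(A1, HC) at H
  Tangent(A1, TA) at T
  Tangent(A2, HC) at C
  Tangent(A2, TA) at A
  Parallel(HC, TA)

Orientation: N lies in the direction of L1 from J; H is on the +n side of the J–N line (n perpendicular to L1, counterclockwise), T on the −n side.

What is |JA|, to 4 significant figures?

63.54

Tangency of A1 to both parallel lines with radius 8.3 puts H and T at J ± 8.3·n: H = (2.565, 7.894), T = (-2.565, -7.894). Equal radii place C and A the same way about N: C = N + 8.3·n = (62.48, -11.57), A = N − 8.3·n = (57.35, -27.36). Then |JA| = |A − J| = 63.54.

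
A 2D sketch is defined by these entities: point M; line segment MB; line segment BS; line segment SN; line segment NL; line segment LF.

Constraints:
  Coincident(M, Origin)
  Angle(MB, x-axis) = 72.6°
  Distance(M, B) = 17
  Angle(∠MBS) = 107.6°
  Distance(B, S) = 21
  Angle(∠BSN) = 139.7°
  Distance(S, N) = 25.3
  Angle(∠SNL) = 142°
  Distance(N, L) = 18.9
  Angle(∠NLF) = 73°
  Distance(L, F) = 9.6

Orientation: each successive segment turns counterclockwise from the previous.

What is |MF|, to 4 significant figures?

43.51

∠SNL = 142.0° gives NL at -136.7° from the x-axis; with |NL| = 18.9, L = (-51.07, 12.97). ∠NLF = 73.0° gives LF at -29.70° from the x-axis; with |LF| = 9.6, F = (-42.73, 8.212). Then |MF| = |F − M| = 43.51.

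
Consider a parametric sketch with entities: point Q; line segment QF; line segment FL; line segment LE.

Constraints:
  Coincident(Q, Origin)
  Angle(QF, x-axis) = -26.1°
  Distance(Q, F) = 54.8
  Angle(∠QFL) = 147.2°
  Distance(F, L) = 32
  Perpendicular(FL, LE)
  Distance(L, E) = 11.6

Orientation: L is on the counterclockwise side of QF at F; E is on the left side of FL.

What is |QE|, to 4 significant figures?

80.13

∠QFL = 147.2°, so FL runs at -26.1° + (180° − 147.2°) = 6.700° from the x-axis; with |FL| = 32.0, L = F + 32.0·(cos 6.700°, sin 6.700°) = (80.99, -20.38). FL ⟂ LE; with |LE| = 11.6 on the left of FL, E = L + 11.6·(-0.1167, 0.9932) = (79.64, -8.854). Then |QE| = |E − Q| = 80.13.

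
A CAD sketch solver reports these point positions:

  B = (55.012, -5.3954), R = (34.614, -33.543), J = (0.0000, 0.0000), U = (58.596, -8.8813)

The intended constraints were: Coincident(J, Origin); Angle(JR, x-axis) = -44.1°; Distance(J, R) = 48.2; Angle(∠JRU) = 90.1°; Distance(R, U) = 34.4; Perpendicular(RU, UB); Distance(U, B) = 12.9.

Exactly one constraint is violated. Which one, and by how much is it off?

Distance(U, B) = 12.9 — off by 7.90.

J = (0.00, 0.00) ✓; JR at -44.10° ✓; |JR| = 48.20 ✓; ∠JRU = 90.10° ✓; |RU| = 34.40 ✓; ∠(RU, UB) = 89.99° ✓; |UB| = 5.000 ✗.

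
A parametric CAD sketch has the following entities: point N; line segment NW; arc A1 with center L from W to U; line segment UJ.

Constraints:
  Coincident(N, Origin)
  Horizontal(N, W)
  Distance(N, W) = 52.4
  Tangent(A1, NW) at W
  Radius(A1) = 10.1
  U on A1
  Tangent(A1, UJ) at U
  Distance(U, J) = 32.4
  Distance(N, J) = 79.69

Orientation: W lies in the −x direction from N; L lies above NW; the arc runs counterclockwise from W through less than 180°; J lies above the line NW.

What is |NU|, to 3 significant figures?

48.7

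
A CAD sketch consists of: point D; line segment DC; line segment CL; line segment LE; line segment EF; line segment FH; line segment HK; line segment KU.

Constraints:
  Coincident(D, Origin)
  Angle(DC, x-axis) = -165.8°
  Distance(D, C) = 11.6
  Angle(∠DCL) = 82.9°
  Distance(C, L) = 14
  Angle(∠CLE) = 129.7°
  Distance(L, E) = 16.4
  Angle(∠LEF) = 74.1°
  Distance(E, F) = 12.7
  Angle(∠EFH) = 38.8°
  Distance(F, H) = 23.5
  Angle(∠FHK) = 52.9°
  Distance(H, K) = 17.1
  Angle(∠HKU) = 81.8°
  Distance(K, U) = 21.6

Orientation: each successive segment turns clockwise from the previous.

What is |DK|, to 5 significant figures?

29.609

D is at the origin; DC runs at -165.8° with length 11.6, so C = (-11.246, -2.8456). ∠DCL = 82.9° gives CL at 97.100° from the x-axis; with |CL| = 14.0, L = (-12.976, 11.047). ∠CLE = 129.7° gives LE at 46.800° from the x-axis; with |LE| = 16.4, E = (-1.7494, 23.002). ∠LEF = 74.1° gives EF at -59.100° from the x-axis; with |EF| = 12.7, F = (4.7726, 12.105). ∠EFH = 38.8° gives FH at 159.70° from the x-axis; with |FH| = 23.5, H = (-17.268, 20.258). ∠FHK = 52.9° gives HK at 32.600° from the x-axis; with |HK| = 17.1, K = (-2.8619, 29.471). Then |DK| = |K − D| = 29.609.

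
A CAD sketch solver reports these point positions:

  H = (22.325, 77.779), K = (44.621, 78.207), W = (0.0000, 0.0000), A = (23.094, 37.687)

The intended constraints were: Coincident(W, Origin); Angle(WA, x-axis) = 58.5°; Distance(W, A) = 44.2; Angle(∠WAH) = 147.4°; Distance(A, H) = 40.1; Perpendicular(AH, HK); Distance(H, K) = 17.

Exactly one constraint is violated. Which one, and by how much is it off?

Distance(H, K) = 17 — off by 5.30.

W = (0.00, 0.00) ✓; WA at 58.50° ✓; |WA| = 44.20 ✓; ∠WAH = 147.4° ✓; |AH| = 40.10 ✓; ∠(AH, HK) = 90.00° ✓; |HK| = 22.30 ✗.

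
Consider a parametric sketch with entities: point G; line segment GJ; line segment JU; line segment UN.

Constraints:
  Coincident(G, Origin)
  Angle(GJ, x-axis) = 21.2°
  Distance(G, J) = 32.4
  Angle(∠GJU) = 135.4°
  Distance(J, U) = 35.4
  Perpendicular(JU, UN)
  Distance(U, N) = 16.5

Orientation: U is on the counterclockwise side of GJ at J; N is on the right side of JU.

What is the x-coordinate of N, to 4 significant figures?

59.77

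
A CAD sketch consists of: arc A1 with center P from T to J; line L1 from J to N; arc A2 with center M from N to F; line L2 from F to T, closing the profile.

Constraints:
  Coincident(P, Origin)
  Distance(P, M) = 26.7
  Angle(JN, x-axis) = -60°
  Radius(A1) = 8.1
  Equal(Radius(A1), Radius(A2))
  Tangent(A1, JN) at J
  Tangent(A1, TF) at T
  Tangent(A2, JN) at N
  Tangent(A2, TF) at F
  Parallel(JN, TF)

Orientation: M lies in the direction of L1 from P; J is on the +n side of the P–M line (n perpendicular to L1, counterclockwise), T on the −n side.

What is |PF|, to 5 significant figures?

27.902

The slot axis is L1's direction at -60.0°, so u = (cos -60.0°, sin -60.0°) = (0.50000, -0.86603) and n = (−sin -60.0°, cos -60.0°) = (0.86603, 0.50000). P is at the origin and M lies 26.7 along u from P, so M = 26.7·u = (13.350, -23.123). Tangency of A1 to both parallel lines with radius 8.1 puts J and T at P ± 8.1·n: J = (7.0148, 4.0500), T = (-7.0148, -4.0500). Equal radii place N and F the same way about M: N = M + 8.1·n = (20.365, -19.073), F = M − 8.1·n = (6.3352, -27.173). Then |PF| = |F − P| = 27.902.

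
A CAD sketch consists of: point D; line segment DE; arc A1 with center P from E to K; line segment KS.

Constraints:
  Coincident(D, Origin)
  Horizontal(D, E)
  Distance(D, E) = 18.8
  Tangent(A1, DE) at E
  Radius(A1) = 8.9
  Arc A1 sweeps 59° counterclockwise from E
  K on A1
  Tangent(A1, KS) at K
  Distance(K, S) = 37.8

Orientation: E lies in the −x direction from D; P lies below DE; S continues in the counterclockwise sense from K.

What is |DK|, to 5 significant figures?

26.779

D is at the origin; D and E share the same y with |DE| = 18.8 and E on the −x side, so E = (-18.800, 0.0000). A1 meets DE tangentially, so PE is at right angles to DE, so P = E + (0, -8.9) = (-18.800, -8.9000). On A1, E sits at bearing 90° from P; a 59° counterclockwise sweep puts K at bearing 149°, so K = P + 8.9·(cos 149°, sin 149°) = (-26.429, -4.3162). Then |DK| = |K − D| = 26.779.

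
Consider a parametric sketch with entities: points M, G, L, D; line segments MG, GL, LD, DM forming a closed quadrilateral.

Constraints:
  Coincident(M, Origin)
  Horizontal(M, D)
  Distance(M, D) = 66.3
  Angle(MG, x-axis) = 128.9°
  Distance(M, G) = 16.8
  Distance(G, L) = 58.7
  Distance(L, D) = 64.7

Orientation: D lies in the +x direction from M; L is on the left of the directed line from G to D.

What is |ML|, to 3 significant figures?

62.7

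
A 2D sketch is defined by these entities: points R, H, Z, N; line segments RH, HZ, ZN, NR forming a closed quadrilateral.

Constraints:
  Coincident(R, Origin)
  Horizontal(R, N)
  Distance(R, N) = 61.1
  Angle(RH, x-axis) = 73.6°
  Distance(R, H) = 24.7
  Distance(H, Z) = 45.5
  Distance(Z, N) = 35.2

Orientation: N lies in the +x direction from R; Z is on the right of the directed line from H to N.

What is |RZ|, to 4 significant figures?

33.56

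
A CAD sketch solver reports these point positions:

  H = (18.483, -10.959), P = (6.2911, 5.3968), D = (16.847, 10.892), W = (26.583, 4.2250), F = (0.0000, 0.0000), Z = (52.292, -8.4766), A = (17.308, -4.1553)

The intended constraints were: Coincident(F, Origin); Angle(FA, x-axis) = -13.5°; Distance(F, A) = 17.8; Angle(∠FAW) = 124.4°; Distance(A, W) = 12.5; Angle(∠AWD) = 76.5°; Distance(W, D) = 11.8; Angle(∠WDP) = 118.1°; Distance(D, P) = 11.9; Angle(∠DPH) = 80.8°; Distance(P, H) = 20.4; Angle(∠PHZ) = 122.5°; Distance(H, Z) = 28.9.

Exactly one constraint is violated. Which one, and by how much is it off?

Distance(H, Z) = 28.9 — off by 5.00.

F = (0.00, 0.00) ✓; FA at -13.50° ✓; |FA| = 17.80 ✓; ∠FAW = 124.4° ✓; |AW| = 12.50 ✓; ∠AWD = 76.50° ✓; |WD| = 11.80 ✓; ∠WDP = 118.1° ✓; |DP| = 11.90 ✓; ∠DPH = 80.80° ✓; |PH| = 20.40 ✓; ∠PHZ = 122.5° ✓; |HZ| = 33.90 ✗.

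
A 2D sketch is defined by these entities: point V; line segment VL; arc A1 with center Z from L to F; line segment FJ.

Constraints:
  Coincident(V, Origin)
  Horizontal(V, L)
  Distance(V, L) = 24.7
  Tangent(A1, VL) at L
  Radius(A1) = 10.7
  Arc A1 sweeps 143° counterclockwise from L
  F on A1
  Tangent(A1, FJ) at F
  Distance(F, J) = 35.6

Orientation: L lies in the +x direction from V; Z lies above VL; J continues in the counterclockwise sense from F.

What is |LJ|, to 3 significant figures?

46.2

V is at the origin; V and L share the same y with |VL| = 24.7 and L on the +x side, so L = (24.7, 0.00). A1 meets VL tangentially, so ZL is at right angles to VL, so Z = L + (0, 10.7) = (24.7, 10.7). On A1, L sits at bearing -90° from Z; a 143° counterclockwise sweep puts F at bearing 53°, so F = Z + 10.7·(cos 53°, sin 53°) = (31.1, 19.2). Since A1 is tangent to FJ there, ZF ⟂ FJ, so FJ runs along (−sin 53°, cos 53°); with |FJ| = 35.6, J = (2.71, 40.7). Then |LJ| = |J − L| = 46.2.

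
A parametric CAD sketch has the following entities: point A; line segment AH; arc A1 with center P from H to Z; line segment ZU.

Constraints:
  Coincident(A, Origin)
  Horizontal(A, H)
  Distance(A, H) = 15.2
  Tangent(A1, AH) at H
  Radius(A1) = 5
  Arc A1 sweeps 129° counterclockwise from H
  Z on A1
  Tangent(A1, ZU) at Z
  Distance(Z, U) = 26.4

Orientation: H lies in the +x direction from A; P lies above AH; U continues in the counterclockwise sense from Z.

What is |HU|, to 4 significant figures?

31.36

A is at the origin; A and H share the same y with |AH| = 15.2 and H on the +x side, so H = (15.20, 0.000). A1 meets AH tangentially, so PH is at right angles to AH, so P = H + (0, 5) = (15.20, 5.000). On A1, H sits at bearing -90° from P; a 129° counterclockwise sweep puts Z at bearing 39°, so Z = P + 5.0·(cos 39°, sin 39°) = (19.09, 8.147). The tangent condition forces PZ to be normal to ZU, so ZU runs along (−sin 39°, cos 39°); with |ZU| = 26.4, U = (2.472, 28.66). Then |HU| = |U − H| = 31.36.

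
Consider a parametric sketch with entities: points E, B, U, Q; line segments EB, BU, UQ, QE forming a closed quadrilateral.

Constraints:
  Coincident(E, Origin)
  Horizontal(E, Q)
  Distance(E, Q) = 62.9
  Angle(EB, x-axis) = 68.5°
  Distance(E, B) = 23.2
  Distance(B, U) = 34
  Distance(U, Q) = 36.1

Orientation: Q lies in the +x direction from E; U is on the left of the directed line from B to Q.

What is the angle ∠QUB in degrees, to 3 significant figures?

113°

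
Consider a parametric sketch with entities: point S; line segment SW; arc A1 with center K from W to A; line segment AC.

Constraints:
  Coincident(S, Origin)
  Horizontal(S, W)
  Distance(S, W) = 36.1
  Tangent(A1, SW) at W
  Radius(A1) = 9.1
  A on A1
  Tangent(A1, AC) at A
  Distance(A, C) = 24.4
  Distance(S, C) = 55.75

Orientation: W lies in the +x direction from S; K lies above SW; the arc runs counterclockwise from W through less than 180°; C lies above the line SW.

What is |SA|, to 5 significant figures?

46.166

S is at the origin; S and W share the same y with |SW| = 36.1 and W on the +x side, so W = (36.100, 0.0000). The tangent condition forces KW to be normal to SW, so K = W + (0, 9.1) = (36.100, 9.1000). Since KA ⟂ AC (tangency), |KC| = √(9.1² + 24.4²) = 26.042 regardless of where A sits on A1. So C lies on both circle(S, 55.75) and circle(K, 26.042); the above-SW intersection is C = (44.330, 33.807). A is the foot of the tangent from C: A = (45.194, 9.4223).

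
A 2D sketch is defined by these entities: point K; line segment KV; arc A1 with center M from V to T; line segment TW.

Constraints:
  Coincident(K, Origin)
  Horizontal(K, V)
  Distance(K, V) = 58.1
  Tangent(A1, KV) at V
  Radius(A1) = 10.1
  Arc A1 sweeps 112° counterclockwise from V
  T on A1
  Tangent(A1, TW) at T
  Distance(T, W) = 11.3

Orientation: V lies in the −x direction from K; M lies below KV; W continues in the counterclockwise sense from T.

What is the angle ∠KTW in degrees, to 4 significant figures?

79.63°

On A1, V sits at bearing 90° from M; a 112° counterclockwise sweep puts T at bearing 202°, so T = M + 10.1·(cos 202°, sin 202°) = (-67.46, -13.88). The tangent condition forces MT to be normal to TW, so TW runs along (−sin 202°, cos 202°); with |TW| = 11.3, W = (-63.23, -24.36). Then cos ∠KTW = TK·TW / (|TK||TW|), giving 79.63°.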